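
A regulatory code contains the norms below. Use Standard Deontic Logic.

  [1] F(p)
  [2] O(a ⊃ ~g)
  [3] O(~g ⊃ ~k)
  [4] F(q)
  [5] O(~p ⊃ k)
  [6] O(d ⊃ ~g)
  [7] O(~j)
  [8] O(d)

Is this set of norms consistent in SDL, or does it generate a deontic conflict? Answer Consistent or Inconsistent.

Inconsistent

Premise 8 states O(d) outright.
With premise 6, O(d ⊃ ~g), the K-axiom yields O(~g).
Premise 3 is O(~g ⊃ ~k); since O(~g), deontic closure gives O(~k).
Premise 5 is O(~p ⊃ k); contrapositively O(~k ⊃ p). Since O(~k) holds, K gives O(p).
However, F(p) at premise 1 amounts to O(~p).
We now have both O(p) and O(~p) — p is simultaneously obligatory and forbidden, violating the D-axiom.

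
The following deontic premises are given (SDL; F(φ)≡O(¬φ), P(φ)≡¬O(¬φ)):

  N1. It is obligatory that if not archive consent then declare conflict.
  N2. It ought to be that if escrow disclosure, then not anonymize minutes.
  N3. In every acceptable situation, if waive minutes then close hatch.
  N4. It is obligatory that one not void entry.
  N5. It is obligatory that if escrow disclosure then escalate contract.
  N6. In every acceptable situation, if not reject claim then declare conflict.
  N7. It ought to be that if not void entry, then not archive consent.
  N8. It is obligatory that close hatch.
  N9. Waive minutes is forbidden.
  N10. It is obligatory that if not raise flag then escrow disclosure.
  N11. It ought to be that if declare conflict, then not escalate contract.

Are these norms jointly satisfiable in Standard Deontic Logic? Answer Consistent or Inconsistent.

Consistent

Premise 3 is O(waive_minutes → close_hatch); even if O(close_hatch) held, inferring O(waive_minutes) would be affirming the consequent — invalid.
So O(waive_minutes) is not derivable, and the apparent clash with O(¬waive_minutes) does not arise.
A world satisfying every obligation exists (e.g. anonymize_minutes=false, archive_consent=false, close_hatch=true, declare_conflict=true, escalate_contract=false, escrow_disclosure=false, raise_flag=true, reject_claim=false, void_entry=false, waive_minutes=false); no atom is both obligatory and forbidden, so the set is consistent.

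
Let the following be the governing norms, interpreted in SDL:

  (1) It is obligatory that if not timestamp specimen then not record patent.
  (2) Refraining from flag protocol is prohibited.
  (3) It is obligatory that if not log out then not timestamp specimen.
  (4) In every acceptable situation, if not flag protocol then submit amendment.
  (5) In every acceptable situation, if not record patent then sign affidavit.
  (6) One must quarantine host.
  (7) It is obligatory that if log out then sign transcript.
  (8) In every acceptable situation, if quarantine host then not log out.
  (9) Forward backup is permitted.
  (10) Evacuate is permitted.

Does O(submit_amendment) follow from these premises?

Premise 4 is O(¬flag_protocol → submit_amendment), but O(¬flag_protocol) is not derivable from the premises, so it does not yield O(submit_amendment).
No other premise forces O(submit_amendment). An ideal world satisfying every premise can still have submit_amendment false, so O(submit_amendment) is not derivable.

No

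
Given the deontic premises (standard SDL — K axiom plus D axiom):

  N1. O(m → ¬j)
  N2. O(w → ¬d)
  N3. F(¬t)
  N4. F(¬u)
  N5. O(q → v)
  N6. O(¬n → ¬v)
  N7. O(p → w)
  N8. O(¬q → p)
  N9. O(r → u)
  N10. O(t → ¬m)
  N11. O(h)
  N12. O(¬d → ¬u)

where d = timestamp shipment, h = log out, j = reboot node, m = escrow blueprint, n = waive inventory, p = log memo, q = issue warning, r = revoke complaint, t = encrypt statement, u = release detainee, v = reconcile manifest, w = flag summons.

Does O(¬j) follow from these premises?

Premise 1 is O(m → ¬j), but O(m) is not derivable from the premises, so it does not yield O(¬j).
No other premise forces O(¬j). An ideal world satisfying every premise can still have ¬j false, so O(¬j) is not derivable.

No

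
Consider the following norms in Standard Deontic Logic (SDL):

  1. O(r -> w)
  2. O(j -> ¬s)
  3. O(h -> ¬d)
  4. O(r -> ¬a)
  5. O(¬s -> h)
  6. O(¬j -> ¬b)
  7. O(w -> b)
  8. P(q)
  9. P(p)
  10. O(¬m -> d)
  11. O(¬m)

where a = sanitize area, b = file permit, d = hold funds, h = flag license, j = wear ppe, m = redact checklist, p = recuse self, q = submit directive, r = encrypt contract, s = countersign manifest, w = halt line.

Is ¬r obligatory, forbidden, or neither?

Obligatory

Premise 11 states O(¬m) outright.
Premise 10 is O(¬m -> d); since O(¬m), deontic closure gives O(d).
Premise 3 is O(h -> ¬d); contrapositively O(d -> ¬h). Since O(d) holds, K gives O(¬h).
The contrapositive of premise 5 (O(¬s -> h)) is O(¬h -> s), and O(¬h) is already established, so O(s).
The contrapositive of premise 2 (O(j -> ¬s)) is O(s -> ¬j), and O(s) is already established, so O(¬j).
Applying K to premise 6 (O(¬j -> ¬b)) and O(¬j) yields O(¬b).
Premise 7, O(w -> b), contraposes to O(¬b -> ¬w); with O(¬b) we get O(¬w).
Premise 1 is O(r -> w); contrapositively O(¬w -> ¬r). Since O(¬w) holds, K gives O(¬r).
Premises 4, 8, 9 do not contribute to this derivation.
Hence ¬r is obligatory.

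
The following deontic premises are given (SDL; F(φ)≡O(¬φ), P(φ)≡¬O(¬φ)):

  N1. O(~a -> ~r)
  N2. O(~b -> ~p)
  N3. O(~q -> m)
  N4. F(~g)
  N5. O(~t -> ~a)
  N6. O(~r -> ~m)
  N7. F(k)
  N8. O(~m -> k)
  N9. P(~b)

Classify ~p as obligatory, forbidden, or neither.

Neither

Premise 2 is O(~b -> ~p), but O(~b) is not derivable from the premises (the permission P(~b) asserts only ~O(b), not O(~b)), so it does not yield O(~p).
No premise or chain of K-axiom applications forces O(~p), and none forces O(p). So ~p is neither obligatory nor forbidden under these norms.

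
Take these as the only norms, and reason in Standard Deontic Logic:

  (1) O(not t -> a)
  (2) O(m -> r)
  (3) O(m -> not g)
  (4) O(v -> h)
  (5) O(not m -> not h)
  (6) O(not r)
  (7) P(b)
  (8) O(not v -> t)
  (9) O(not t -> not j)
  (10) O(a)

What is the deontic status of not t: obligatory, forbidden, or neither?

Forbidden

From premise 6 we have O(not r).
The contrapositive of premise 2 (O(m -> r)) is O(not r -> not m), and O(not r) is already established, so O(not m).
Premise 5 is O(not m -> not h); since O(not m), deontic closure gives O(not h).
The contrapositive of premise 4 (O(v -> h)) is O(not h -> not v), and O(not h) is already established, so O(not v).
With premise 8, O(not v -> t), the K-axiom yields O(t).
Premises 1, 3, 7, 9, 10 do not contribute to this derivation.
Thus O(t), which is F(not t): not t is forbidden.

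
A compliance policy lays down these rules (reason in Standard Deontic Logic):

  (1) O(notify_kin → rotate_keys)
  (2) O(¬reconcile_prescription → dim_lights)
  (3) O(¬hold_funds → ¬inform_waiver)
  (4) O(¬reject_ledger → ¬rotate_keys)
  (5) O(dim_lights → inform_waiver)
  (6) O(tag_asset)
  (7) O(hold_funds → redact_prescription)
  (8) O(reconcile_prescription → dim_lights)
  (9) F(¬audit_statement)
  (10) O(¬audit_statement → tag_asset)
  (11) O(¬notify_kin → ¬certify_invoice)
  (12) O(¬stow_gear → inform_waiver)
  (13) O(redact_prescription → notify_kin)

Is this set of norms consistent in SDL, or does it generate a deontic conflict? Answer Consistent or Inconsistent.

Consistent

Premise 10 is O(¬audit_statement → tag_asset); even if O(tag_asset) held, inferring O(¬audit_statement) would be affirming the consequent — invalid.
So O(¬audit_statement) is not derivable, and the apparent clash with O(audit_statement) does not arise.
A world satisfying every obligation exists (e.g. audit_statement=true, certify_invoice=false, dim_lights=true, hold_funds=true, inform_waiver=true, notify_kin=true, reconcile_prescription=false, redact_prescription=true, reject_ledger=true, rotate_keys=true, stow_gear=false, tag_asset=true); no atom is both obligatory and forbidden, so the set is consistent.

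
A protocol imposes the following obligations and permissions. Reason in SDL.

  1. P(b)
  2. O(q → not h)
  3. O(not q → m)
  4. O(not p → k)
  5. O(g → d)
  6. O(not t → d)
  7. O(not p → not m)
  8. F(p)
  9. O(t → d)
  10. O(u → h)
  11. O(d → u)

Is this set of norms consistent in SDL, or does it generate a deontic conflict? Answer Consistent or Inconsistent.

Inconsistent

Premises 9 and 6 are O(t → d) and O(not t → d); every ideal world satisfies t or not t, so in either case d holds — hence O(d).
Premise 11 is O(d → u); since O(d), deontic closure gives O(u).
With premise 10, O(u → h), the K-axiom yields O(h).
The contrapositive of premise 2 (O(q → not h)) is O(h → not q), and O(h) is already established, so O(not q).
With premise 3, O(not q → m), the K-axiom yields O(m).
Premise 7 is O(not p → not m); contrapositively O(m → p). Since O(m) holds, K gives O(p).
Yet premise 8 is F(p), i.e. O(not p).
We now have both O(p) and O(not p) — p is simultaneously obligatory and forbidden, violating the D-axiom.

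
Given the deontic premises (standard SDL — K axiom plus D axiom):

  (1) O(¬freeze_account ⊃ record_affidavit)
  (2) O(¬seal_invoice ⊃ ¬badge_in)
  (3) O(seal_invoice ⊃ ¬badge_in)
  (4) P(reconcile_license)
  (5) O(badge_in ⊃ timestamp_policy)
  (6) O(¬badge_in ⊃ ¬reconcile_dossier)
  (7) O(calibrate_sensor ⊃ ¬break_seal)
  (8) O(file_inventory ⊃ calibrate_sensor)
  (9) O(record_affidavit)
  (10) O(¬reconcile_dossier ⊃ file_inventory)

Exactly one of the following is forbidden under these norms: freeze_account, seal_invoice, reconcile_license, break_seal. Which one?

break_seal

By case analysis on ¬seal_invoice: premise 2 gives O(¬seal_invoice ⊃ ¬badge_in) and premise 3 gives O(seal_invoice ⊃ ¬badge_in), so O(¬badge_in) either way.
From O(¬badge_in) and premise 6, O(¬badge_in ⊃ ¬reconcile_dossier), we obtain O(¬reconcile_dossier).
Applying K to premise 10 (O(¬reconcile_dossier ⊃ file_inventory)) and O(¬reconcile_dossier) yields O(file_inventory).
From O(file_inventory) and premise 8, O(file_inventory ⊃ calibrate_sensor), we obtain O(calibrate_sensor).
Applying K to premise 7 (O(calibrate_sensor ⊃ ¬break_seal)) and O(calibrate_sensor) yields O(¬break_seal).
So O(¬break_seal) holds, i.e. break_seal is forbidden. None of the other listed options is forbidden under the premises.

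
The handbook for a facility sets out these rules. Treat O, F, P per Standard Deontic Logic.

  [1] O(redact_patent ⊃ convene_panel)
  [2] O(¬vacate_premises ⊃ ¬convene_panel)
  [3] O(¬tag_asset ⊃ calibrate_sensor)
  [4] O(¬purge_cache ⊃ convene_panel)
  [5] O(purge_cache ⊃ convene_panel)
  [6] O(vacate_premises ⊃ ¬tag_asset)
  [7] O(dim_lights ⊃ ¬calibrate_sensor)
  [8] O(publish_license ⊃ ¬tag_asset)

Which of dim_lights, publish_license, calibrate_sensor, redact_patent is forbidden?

By case analysis on purge_cache: premise 5 gives O(purge_cache ⊃ convene_panel) and premise 4 gives O(¬purge_cache ⊃ convene_panel), so O(convene_panel) either way.
The contrapositive of premise 2 (O(¬vacate_premises ⊃ ¬convene_panel)) is O(convene_panel ⊃ vacate_premises), and O(convene_panel) is already established, so O(vacate_premises).
With premise 6, O(vacate_premises ⊃ ¬tag_asset), the K-axiom yields O(¬tag_asset).
Applying K to premise 3 (O(¬tag_asset ⊃ calibrate_sensor)) and O(¬tag_asset) yields O(calibrate_sensor).
The contrapositive of premise 7 (O(dim_lights ⊃ ¬calibrate_sensor)) is O(calibrate_sensor ⊃ ¬dim_lights), and O(calibrate_sensor) is already established, so O(¬dim_lights).
So O(¬dim_lights) holds, i.e. dim_lights is forbidden. None of the other listed options is forbidden under the premises.

dim_lights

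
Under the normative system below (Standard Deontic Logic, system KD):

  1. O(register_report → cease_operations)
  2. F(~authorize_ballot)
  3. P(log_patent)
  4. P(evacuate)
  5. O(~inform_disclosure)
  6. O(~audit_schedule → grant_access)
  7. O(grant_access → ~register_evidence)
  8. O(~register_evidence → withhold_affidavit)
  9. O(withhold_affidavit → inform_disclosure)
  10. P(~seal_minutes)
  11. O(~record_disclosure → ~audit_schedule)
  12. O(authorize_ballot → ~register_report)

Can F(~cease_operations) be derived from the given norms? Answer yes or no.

No

Premise 1 is O(register_report → cease_operations), but O(register_report) is not derivable from the premises, so it does not yield O(cease_operations).
No other premise forces O(cease_operations). An ideal world satisfying every premise can still have ~cease_operations true, so F(~cease_operations) is not derivable.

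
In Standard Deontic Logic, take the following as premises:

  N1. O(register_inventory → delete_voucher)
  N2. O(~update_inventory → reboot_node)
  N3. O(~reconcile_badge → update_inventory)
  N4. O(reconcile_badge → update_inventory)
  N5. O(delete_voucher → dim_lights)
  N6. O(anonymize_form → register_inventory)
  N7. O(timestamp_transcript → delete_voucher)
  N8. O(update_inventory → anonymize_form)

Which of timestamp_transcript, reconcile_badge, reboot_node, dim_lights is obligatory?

dim_lights

Premises 4 and 3 cover both cases: O(reconcile_badge → update_inventory) and O(~reconcile_badge → update_inventory). Since reconcile_badge ∨ ~reconcile_badge is a tautology, O(update_inventory) follows.
Applying K to premise 8 (O(update_inventory → anonymize_form)) and O(update_inventory) yields O(anonymize_form).
Premise 6 is O(anonymize_form → register_inventory); since O(anonymize_form), deontic closure gives O(register_inventory).
With premise 1, O(register_inventory → delete_voucher), the K-axiom yields O(delete_voucher).
Premise 5 is O(delete_voucher → dim_lights); since O(delete_voucher), deontic closure gives O(dim_lights).
So O(dim_lights) holds — dim_lights is obligatory. None of the other listed options is made obligatory by any chain of premises.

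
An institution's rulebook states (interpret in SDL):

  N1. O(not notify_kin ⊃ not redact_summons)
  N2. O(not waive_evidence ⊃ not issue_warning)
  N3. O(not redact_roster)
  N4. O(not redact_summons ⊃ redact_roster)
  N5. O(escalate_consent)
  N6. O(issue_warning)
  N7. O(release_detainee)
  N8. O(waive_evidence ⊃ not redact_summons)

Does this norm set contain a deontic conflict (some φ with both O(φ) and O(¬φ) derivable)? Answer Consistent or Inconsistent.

Premise 6 gives O(issue_warning).
Premise 2 is O(not waive_evidence ⊃ not issue_warning); contrapositively O(issue_warning ⊃ waive_evidence). Since O(issue_warning) holds, K gives O(waive_evidence).
Applying K to premise 8 (O(waive_evidence ⊃ not redact_summons)) and O(waive_evidence) yields O(not redact_summons).
Applying K to premise 4 (O(not redact_summons ⊃ redact_roster)) and O(not redact_summons) yields O(redact_roster).
However, premise 3 gives O(not redact_roster).
We now have both O(redact_roster) and O(not redact_roster) — redact_roster is simultaneously obligatory and forbidden, violating the D-axiom.

Inconsistent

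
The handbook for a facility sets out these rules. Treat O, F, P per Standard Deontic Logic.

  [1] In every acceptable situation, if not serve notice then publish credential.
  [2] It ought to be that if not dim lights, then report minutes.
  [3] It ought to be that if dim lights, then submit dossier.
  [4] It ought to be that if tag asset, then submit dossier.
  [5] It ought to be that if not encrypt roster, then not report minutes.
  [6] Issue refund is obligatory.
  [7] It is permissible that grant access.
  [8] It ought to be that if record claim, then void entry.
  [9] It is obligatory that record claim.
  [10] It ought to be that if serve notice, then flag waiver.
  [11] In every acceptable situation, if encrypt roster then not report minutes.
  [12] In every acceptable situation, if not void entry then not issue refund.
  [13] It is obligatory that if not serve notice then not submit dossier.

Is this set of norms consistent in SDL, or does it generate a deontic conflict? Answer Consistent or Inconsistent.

Consistent

Premise 12 is O(¬void_entry → ¬issue_refund), but O(¬void_entry) is not derivable from the premises, so it does not yield O(¬issue_refund).
So O(¬issue_refund) is not derivable, and the apparent clash with O(issue_refund) does not arise.
A world satisfying every obligation exists (e.g. dim_lights=true, encrypt_roster=false, flag_waiver=true, grant_access=false, issue_refund=true, publish_credential=false, record_claim=true, report_minutes=false, serve_notice=true, submit_dossier=true, tag_asset=false, void_entry=true); no atom is both obligatory and forbidden, so the set is consistent.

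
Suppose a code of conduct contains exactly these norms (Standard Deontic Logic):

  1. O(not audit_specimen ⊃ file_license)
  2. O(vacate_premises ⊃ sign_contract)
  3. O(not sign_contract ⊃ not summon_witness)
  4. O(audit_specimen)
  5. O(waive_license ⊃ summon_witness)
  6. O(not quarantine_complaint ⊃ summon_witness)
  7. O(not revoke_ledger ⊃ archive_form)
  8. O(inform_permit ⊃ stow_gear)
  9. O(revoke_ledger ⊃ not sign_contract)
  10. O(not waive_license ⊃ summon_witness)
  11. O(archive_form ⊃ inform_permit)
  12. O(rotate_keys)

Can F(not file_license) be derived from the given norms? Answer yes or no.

Premise 1 is O(not audit_specimen ⊃ file_license), but O(not audit_specimen) is not derivable from the premises, so it does not yield O(file_license).
No other premise forces O(file_license). An ideal world satisfying every premise can still have not file_license true, so F(not file_license) is not derivable.

No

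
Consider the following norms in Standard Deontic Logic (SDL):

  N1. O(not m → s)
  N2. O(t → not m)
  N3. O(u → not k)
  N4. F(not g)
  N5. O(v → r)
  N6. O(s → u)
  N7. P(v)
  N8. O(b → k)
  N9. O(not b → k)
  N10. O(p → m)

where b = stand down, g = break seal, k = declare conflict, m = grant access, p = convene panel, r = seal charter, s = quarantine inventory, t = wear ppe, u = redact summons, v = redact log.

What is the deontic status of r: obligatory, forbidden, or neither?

Neither

Premise 5 is O(v → r), but O(v) is not derivable from the premises (the permission P(v) asserts only not O(not v), not O(v)), so it does not yield O(r).
No premise or chain of K-axiom applications forces O(r), and none forces O(not r). So r is neither obligatory nor forbidden under these norms.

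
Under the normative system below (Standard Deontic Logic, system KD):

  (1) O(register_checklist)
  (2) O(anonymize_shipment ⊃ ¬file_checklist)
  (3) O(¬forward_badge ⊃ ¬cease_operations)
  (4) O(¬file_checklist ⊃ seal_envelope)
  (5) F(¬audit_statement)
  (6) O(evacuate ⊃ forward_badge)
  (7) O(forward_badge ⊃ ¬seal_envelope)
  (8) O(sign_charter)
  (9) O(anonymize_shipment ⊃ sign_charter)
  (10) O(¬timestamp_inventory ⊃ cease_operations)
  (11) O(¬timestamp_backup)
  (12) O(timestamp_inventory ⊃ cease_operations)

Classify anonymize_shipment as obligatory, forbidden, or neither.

By case analysis on timestamp_inventory: premise 12 gives O(timestamp_inventory ⊃ cease_operations) and premise 10 gives O(¬timestamp_inventory ⊃ cease_operations), so O(cease_operations) either way.
The contrapositive of premise 3 (O(¬forward_badge ⊃ ¬cease_operations)) is O(cease_operations ⊃ forward_badge), and O(cease_operations) is already established, so O(forward_badge).
With premise 7, O(forward_badge ⊃ ¬seal_envelope), the K-axiom yields O(¬seal_envelope).
Premise 4, O(¬file_checklist ⊃ seal_envelope), contraposes to O(¬seal_envelope ⊃ file_checklist); with O(¬seal_envelope) we get O(file_checklist).
Premise 2 is O(anonymize_shipment ⊃ ¬file_checklist); contrapositively O(file_checklist ⊃ ¬anonymize_shipment). Since O(file_checklist) holds, K gives O(¬anonymize_shipment).
Premises 1, 5, 6, 8, 9, 11 do not contribute to this derivation.
Thus O(¬anonymize_shipment), which is F(anonymize_shipment): anonymize_shipment is forbidden.

Forbidden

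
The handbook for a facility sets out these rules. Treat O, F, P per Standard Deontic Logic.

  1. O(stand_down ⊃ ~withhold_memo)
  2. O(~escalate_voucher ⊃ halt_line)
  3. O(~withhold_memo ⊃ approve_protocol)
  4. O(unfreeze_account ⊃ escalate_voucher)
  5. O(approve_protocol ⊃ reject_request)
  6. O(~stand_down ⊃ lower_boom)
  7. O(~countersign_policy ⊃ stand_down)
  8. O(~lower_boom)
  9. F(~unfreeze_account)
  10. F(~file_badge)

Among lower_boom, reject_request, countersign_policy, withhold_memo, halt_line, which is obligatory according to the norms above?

reject_request

Premise 8 states O(~lower_boom) outright.
The contrapositive of premise 6 (O(~stand_down ⊃ lower_boom)) is O(~lower_boom ⊃ stand_down), and O(~lower_boom) is already established, so O(stand_down).
From O(stand_down) and premise 1, O(stand_down ⊃ ~withhold_memo), we obtain O(~withhold_memo).
With premise 3, O(~withhold_memo ⊃ approve_protocol), the K-axiom yields O(approve_protocol).
From O(approve_protocol) and premise 5, O(approve_protocol ⊃ reject_request), we obtain O(reject_request).
So O(reject_request) holds — reject_request is obligatory. None of the other listed options is made obligatory by any chain of premises.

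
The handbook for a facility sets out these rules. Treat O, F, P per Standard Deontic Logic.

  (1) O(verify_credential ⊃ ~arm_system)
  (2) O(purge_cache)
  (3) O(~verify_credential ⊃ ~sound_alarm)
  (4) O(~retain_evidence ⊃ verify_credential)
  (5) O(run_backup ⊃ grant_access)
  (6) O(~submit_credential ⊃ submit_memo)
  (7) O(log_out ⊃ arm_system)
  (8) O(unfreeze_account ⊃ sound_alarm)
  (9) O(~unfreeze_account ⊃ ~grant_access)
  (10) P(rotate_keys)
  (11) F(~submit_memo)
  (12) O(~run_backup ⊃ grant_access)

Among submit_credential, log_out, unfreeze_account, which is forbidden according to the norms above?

Premises 5 and 12 cover both cases: O(run_backup ⊃ grant_access) and O(~run_backup ⊃ grant_access). Since run_backup ∨ ~run_backup is a tautology, O(grant_access) follows.
Premise 9, O(~unfreeze_account ⊃ ~grant_access), contraposes to O(grant_access ⊃ unfreeze_account); with O(grant_access) we get O(unfreeze_account).
Applying K to premise 8 (O(unfreeze_account ⊃ sound_alarm)) and O(unfreeze_account) yields O(sound_alarm).
Premise 3, O(~verify_credential ⊃ ~sound_alarm), contraposes to O(sound_alarm ⊃ verify_credential); with O(sound_alarm) we get O(verify_credential).
From O(verify_credential) and premise 1, O(verify_credential ⊃ ~arm_system), we obtain O(~arm_system).
The contrapositive of premise 7 (O(log_out ⊃ arm_system)) is O(~arm_system ⊃ ~log_out), and O(~arm_system) is already established, so O(~log_out).
So O(~log_out) holds, i.e. log_out is forbidden. None of the other listed options is forbidden under the premises.

log_out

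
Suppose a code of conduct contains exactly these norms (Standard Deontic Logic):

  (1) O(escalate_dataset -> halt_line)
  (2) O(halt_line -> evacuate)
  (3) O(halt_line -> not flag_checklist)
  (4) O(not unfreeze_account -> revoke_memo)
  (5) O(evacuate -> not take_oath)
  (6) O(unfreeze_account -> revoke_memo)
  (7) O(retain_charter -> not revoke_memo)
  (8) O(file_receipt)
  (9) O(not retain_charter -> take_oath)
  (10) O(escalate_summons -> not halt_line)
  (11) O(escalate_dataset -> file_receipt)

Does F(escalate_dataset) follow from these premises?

Yes

By case analysis on not unfreeze_account: premise 4 gives O(not unfreeze_account -> revoke_memo) and premise 6 gives O(unfreeze_account -> revoke_memo), so O(revoke_memo) either way.
Premise 7, O(retain_charter -> not revoke_memo), contraposes to O(revoke_memo -> not retain_charter); with O(revoke_memo) we get O(not retain_charter).
From O(not retain_charter) and premise 9, O(not retain_charter -> take_oath), we obtain O(take_oath).
Premise 5 is O(evacuate -> not take_oath); contrapositively O(take_oath -> not evacuate). Since O(take_oath) holds, K gives O(not evacuate).
The contrapositive of premise 2 (O(halt_line -> evacuate)) is O(not evacuate -> not halt_line), and O(not evacuate) is already established, so O(not halt_line).
Premise 1 is O(escalate_dataset -> halt_line); contrapositively O(not halt_line -> not escalate_dataset). Since O(not halt_line) holds, K gives O(not escalate_dataset).
Premises 3, 8, 10, 11 do not contribute to this derivation.
So O(not escalate_dataset) holds, i.e. F(escalate_dataset). The claim follows.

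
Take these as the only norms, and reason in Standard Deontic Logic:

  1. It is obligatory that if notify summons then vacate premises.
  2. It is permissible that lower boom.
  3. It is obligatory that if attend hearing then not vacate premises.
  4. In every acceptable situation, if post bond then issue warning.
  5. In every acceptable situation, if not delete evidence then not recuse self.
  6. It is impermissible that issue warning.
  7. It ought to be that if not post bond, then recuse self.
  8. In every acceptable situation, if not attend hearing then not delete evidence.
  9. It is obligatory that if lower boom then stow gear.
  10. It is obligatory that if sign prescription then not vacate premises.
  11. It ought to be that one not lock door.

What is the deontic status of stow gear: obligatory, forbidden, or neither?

Neither

Premise 9 is O(lower_boom → stow_gear), but O(lower_boom) is not derivable from the premises (the permission P(lower_boom) asserts only ¬O(¬lower_boom), not O(lower_boom)), so it does not yield O(stow_gear).
No premise or chain of K-axiom applications forces O(stow_gear), and none forces O(¬stow_gear). So stow_gear is neither obligatory nor forbidden under these norms.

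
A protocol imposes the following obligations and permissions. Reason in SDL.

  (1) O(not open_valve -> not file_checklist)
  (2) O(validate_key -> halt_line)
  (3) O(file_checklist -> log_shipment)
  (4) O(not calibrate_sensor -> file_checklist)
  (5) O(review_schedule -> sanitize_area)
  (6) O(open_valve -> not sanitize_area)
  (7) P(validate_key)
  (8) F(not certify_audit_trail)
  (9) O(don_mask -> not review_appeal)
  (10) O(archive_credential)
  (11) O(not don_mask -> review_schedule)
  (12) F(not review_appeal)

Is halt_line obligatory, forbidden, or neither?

Premise 2 is O(validate_key -> halt_line), but O(validate_key) is not derivable from the premises (the permission P(validate_key) asserts only not O(not validate_key), not O(validate_key)), so it does not yield O(halt_line).
No premise or chain of K-axiom applications forces O(halt_line), and none forces O(not halt_line). So halt_line is neither obligatory nor forbidden under these norms.

Neither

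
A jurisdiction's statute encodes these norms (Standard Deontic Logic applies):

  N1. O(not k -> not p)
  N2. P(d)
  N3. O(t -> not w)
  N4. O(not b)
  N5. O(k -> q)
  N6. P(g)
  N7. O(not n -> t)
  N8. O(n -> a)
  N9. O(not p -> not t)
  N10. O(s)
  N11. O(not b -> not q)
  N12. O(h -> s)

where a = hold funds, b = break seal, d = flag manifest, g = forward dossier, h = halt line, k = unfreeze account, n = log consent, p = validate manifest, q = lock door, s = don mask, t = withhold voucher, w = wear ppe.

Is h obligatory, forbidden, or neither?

Neither

Premise 12 is O(h -> s); even if O(s) held, inferring O(h) would be affirming the consequent — invalid.
No premise or chain of K-axiom applications forces O(h), and none forces O(not h). So h is neither obligatory nor forbidden under these norms.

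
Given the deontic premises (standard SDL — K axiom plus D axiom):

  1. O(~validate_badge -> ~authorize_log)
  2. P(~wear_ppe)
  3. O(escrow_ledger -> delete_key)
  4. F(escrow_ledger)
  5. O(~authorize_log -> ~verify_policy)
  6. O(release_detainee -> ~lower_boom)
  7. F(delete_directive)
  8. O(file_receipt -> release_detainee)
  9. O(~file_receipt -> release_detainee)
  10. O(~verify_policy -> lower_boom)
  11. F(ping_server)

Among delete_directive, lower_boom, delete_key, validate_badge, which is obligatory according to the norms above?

Premises 8 and 9 are O(file_receipt -> release_detainee) and O(~file_receipt -> release_detainee); every ideal world satisfies file_receipt or ~file_receipt, so in either case release_detainee holds — hence O(release_detainee).
Applying K to premise 6 (O(release_detainee -> ~lower_boom)) and O(release_detainee) yields O(~lower_boom).
The contrapositive of premise 10 (O(~verify_policy -> lower_boom)) is O(~lower_boom -> verify_policy), and O(~lower_boom) is already established, so O(verify_policy).
Premise 5, O(~authorize_log -> ~verify_policy), contraposes to O(verify_policy -> authorize_log); with O(verify_policy) we get O(authorize_log).
Premise 1 is O(~validate_badge -> ~authorize_log); contrapositively O(authorize_log -> validate_badge). Since O(authorize_log) holds, K gives O(validate_badge).
So O(validate_badge) holds — validate_badge is obligatory. None of the other listed options is made obligatory by any chain of premises.

validate_badge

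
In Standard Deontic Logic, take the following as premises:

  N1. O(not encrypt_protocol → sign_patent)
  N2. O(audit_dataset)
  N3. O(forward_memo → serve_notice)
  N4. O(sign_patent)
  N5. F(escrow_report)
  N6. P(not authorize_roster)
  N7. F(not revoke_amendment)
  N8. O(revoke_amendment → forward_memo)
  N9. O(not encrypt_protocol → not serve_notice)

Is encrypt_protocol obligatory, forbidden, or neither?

Premise 7, F(not revoke_amendment), is equivalent to O(revoke_amendment).
From O(revoke_amendment) and premise 8, O(revoke_amendment → forward_memo), we obtain O(forward_memo).
From O(forward_memo) and premise 3, O(forward_memo → serve_notice), we obtain O(serve_notice).
Premise 9 is O(not encrypt_protocol → not serve_notice); contrapositively O(serve_notice → encrypt_protocol). Since O(serve_notice) holds, K gives O(encrypt_protocol).
Premises 1, 2, 4, 5, 6 do not contribute to this derivation.
Hence encrypt_protocol is obligatory.

Obligatory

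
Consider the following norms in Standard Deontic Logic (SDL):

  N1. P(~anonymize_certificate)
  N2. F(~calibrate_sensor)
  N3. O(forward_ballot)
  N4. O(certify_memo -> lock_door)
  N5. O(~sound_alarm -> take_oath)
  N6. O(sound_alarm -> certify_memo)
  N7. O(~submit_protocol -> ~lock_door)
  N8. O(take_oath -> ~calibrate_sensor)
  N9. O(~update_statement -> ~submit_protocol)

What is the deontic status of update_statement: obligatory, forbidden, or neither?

Premise 2, F(~calibrate_sensor), is equivalent to O(calibrate_sensor).
The contrapositive of premise 8 (O(take_oath -> ~calibrate_sensor)) is O(calibrate_sensor -> ~take_oath), and O(calibrate_sensor) is already established, so O(~take_oath).
Premise 5 is O(~sound_alarm -> take_oath); contrapositively O(~take_oath -> sound_alarm). Since O(~take_oath) holds, K gives O(sound_alarm).
From O(sound_alarm) and premise 6, O(sound_alarm -> certify_memo), we obtain O(certify_memo).
With premise 4, O(certify_memo -> lock_door), the K-axiom yields O(lock_door).
The contrapositive of premise 7 (O(~submit_protocol -> ~lock_door)) is O(lock_door -> submit_protocol), and O(lock_door) is already established, so O(submit_protocol).
Premise 9, O(~update_statement -> ~submit_protocol), contraposes to O(submit_protocol -> update_statement); with O(submit_protocol) we get O(update_statement).
Premises 1, 3 do not contribute to this derivation.
Hence update_statement is obligatory.

Obligatory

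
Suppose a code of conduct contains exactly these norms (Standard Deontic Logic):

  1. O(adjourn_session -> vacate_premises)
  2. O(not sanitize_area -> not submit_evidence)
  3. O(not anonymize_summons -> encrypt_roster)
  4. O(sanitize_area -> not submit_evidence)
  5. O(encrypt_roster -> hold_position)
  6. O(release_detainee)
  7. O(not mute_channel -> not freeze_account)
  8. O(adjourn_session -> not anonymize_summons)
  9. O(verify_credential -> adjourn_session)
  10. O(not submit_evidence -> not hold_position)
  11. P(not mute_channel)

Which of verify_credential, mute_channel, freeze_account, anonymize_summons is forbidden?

Premises 2 and 4 cover both cases: O(not sanitize_area -> not submit_evidence) and O(sanitize_area -> not submit_evidence). Since not sanitize_area ∨ sanitize_area is a tautology, O(not submit_evidence) follows.
Applying K to premise 10 (O(not submit_evidence -> not hold_position)) and O(not submit_evidence) yields O(not hold_position).
Premise 5, O(encrypt_roster -> hold_position), contraposes to O(not hold_position -> not encrypt_roster); with O(not hold_position) we get O(not encrypt_roster).
Premise 3 is O(not anonymize_summons -> encrypt_roster); contrapositively O(not encrypt_roster -> anonymize_summons). Since O(not encrypt_roster) holds, K gives O(anonymize_summons).
The contrapositive of premise 8 (O(adjourn_session -> not anonymize_summons)) is O(anonymize_summons -> not adjourn_session), and O(anonymize_summons) is already established, so O(not adjourn_session).
Premise 9 is O(verify_credential -> adjourn_session); contrapositively O(not adjourn_session -> not verify_credential). Since O(not adjourn_session) holds, K gives O(not verify_credential).
So O(not verify_credential) holds, i.e. verify_credential is forbidden. None of the other listed options is forbidden under the premises.

verify_credential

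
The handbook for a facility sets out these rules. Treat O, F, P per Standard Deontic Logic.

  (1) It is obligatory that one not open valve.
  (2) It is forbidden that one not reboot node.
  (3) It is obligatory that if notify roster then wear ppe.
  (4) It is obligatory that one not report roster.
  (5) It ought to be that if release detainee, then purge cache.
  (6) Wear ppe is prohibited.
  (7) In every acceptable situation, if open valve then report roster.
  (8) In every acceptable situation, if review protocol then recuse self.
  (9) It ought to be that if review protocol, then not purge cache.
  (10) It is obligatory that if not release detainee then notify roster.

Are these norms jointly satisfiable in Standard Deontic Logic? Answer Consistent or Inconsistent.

Consistent

Premise 7 is O(open_valve → report_roster), but O(open_valve) is not derivable from the premises, so it does not yield O(report_roster).
So O(report_roster) is not derivable, and the apparent clash with O(¬report_roster) does not arise.
A world satisfying every obligation exists (e.g. notify_roster=false, open_valve=false, purge_cache=true, reboot_node=true, recuse_self=false, release_detainee=true, report_roster=false, review_protocol=false, wear_ppe=false); no atom is both obligatory and forbidden, so the set is consistent.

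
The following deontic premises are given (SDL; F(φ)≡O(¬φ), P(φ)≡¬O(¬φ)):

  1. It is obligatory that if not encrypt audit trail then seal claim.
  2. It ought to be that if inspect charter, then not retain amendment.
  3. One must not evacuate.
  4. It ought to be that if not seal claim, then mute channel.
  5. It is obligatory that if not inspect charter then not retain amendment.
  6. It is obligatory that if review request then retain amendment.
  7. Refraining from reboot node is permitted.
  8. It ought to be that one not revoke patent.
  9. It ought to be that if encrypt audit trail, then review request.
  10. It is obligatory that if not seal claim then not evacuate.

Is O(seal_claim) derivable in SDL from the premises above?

Premises 5 and 2 are O(¬inspect_charter → ¬retain_amendment) and O(inspect_charter → ¬retain_amendment); every ideal world satisfies ¬inspect_charter or inspect_charter, so in either case ¬retain_amendment holds — hence O(¬retain_amendment).
Premise 6 is O(review_request → retain_amendment); contrapositively O(¬retain_amendment → ¬review_request). Since O(¬retain_amendment) holds, K gives O(¬review_request).
Premise 9, O(encrypt_audit_trail → review_request), contraposes to O(¬review_request → ¬encrypt_audit_trail); with O(¬review_request) we get O(¬encrypt_audit_trail).
From O(¬encrypt_audit_trail) and premise 1, O(¬encrypt_audit_trail → seal_claim), we obtain O(seal_claim).
Premises 3, 4, 7, 8, 10 do not contribute to this derivation.
So O(seal_claim) follows.

Yes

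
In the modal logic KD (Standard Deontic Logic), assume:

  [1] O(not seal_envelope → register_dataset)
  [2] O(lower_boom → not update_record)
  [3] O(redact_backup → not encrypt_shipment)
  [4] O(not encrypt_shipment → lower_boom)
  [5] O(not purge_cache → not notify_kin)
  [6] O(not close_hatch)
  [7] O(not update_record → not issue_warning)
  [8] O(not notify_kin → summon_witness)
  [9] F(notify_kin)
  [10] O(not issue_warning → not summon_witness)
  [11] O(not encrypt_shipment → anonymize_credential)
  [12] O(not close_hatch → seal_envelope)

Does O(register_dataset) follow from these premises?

Premise 1 is O(not seal_envelope → register_dataset), but O(not seal_envelope) is not derivable from the premises, so it does not yield O(register_dataset).
No other premise forces O(register_dataset). An ideal world satisfying every premise can still have register_dataset false, so O(register_dataset) is not derivable.

No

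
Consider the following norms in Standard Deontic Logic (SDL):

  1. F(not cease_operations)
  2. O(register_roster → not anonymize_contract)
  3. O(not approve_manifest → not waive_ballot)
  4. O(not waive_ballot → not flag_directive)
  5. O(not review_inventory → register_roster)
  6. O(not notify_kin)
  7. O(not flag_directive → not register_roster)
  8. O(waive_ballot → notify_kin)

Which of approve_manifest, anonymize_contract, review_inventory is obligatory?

review_inventory

Premise 6 states O(not notify_kin) outright.
Premise 8, O(waive_ballot → notify_kin), contraposes to O(not notify_kin → not waive_ballot); with O(not notify_kin) we get O(not waive_ballot).
Premise 4 is O(not waive_ballot → not flag_directive); since O(not waive_ballot), deontic closure gives O(not flag_directive).
With premise 7, O(not flag_directive → not register_roster), the K-axiom yields O(not register_roster).
The contrapositive of premise 5 (O(not review_inventory → register_roster)) is O(not register_roster → review_inventory), and O(not register_roster) is already established, so O(review_inventory).
So O(review_inventory) holds — review_inventory is obligatory. None of the other listed options is made obligatory by any chain of premises.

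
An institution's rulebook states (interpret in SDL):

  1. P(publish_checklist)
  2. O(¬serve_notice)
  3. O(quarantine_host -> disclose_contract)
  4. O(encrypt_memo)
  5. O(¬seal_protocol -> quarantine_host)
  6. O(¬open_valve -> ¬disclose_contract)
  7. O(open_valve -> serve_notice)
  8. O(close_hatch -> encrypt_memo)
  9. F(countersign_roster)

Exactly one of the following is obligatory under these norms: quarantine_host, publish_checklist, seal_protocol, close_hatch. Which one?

seal_protocol

Premise 2 gives O(¬serve_notice).
Premise 7, O(open_valve -> serve_notice), contraposes to O(¬serve_notice -> ¬open_valve); with O(¬serve_notice) we get O(¬open_valve).
With premise 6, O(¬open_valve -> ¬disclose_contract), the K-axiom yields O(¬disclose_contract).
Premise 3 is O(quarantine_host -> disclose_contract); contrapositively O(¬disclose_contract -> ¬quarantine_host). Since O(¬disclose_contract) holds, K gives O(¬quarantine_host).
Premise 5 is O(¬seal_protocol -> quarantine_host); contrapositively O(¬quarantine_host -> seal_protocol). Since O(¬quarantine_host) holds, K gives O(seal_protocol).
So O(seal_protocol) holds — seal_protocol is obligatory. None of the other listed options is made obligatory by any chain of premises.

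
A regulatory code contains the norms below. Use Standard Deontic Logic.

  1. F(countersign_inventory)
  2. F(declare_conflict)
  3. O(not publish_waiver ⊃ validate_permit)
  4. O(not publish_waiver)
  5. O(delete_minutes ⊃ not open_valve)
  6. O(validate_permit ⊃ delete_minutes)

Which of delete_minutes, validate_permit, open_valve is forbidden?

open_valve

Premise 4 gives O(not publish_waiver).
From O(not publish_waiver) and premise 3, O(not publish_waiver ⊃ validate_permit), we obtain O(validate_permit).
Applying K to premise 6 (O(validate_permit ⊃ delete_minutes)) and O(validate_permit) yields O(delete_minutes).
With premise 5, O(delete_minutes ⊃ not open_valve), the K-axiom yields O(not open_valve).
So O(not open_valve) holds, i.e. open_valve is forbidden. None of the other listed options is forbidden under the premises.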